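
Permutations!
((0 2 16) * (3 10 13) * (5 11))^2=(0 16 2)(3 13 10)=[16, 1, 0, 13, 4, 5, 6, 7, 8, 9, 3, 11, 12, 10, 14, 15, 2]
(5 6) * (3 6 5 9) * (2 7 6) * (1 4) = [0, 4, 7, 2, 1, 5, 9, 6, 8, 3] = (1 4)(2 7 6 9 3)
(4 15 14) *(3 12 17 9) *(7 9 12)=(3 7 9)(4 15 14)(12 17)=[0, 1, 2, 7, 15, 5, 6, 9, 8, 3, 10, 11, 17, 13, 4, 14, 16, 12]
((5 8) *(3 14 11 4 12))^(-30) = (14) = [0, 1, 2, 3, 4, 5, 6, 7, 8, 9, 10, 11, 12, 13, 14]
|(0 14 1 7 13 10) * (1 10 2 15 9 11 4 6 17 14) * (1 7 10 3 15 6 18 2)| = 10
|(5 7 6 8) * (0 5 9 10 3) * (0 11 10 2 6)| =|(0 5 7)(2 6 8 9)(3 11 10)| =12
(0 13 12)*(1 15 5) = (0 13 12)(1 15 5) = [13, 15, 2, 3, 4, 1, 6, 7, 8, 9, 10, 11, 0, 12, 14, 5]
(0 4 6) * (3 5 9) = (0 4 6)(3 5 9) = [4, 1, 2, 5, 6, 9, 0, 7, 8, 3]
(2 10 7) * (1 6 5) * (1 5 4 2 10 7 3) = (1 6 4 2 7 10 3) = [0, 6, 7, 1, 2, 5, 4, 10, 8, 9, 3]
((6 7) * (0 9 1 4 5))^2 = (0 1 5 9 4) = [1, 5, 2, 3, 0, 9, 6, 7, 8, 4]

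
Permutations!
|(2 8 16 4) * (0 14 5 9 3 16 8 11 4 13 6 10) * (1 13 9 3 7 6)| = 18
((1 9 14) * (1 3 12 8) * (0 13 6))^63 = [0, 3, 2, 1, 4, 5, 6, 7, 14, 12, 10, 11, 9, 13, 8] = (1 3)(8 14)(9 12)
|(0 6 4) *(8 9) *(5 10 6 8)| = |(0 8 9 5 10 6 4)| = 7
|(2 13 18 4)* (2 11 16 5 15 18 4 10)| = |(2 13 4 11 16 5 15 18 10)| = 9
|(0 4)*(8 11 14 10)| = |(0 4)(8 11 14 10)| = 4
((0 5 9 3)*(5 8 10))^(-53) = (0 8 10 5 9 3) = [8, 1, 2, 0, 4, 9, 6, 7, 10, 3, 5]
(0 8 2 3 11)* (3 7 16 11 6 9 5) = [8, 1, 7, 6, 4, 3, 9, 16, 2, 5, 10, 0, 12, 13, 14, 15, 11] = (0 8 2 7 16 11)(3 6 9 5)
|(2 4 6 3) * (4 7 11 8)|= 7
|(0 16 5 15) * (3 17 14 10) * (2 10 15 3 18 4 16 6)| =|(0 6 2 10 18 4 16 5 3 17 14 15)| =12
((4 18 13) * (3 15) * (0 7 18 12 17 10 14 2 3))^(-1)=(0 15 3 2 14 10 17 12 4 13 18 7)=[15, 1, 14, 2, 13, 5, 6, 0, 8, 9, 17, 11, 4, 18, 10, 3, 16, 12, 7]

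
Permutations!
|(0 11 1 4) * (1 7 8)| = 6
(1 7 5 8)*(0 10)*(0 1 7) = (0 10 1)(5 8 7) = [10, 0, 2, 3, 4, 8, 6, 5, 7, 9, 1]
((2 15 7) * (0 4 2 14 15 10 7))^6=(0 15 14 7 10 2 4)=[15, 1, 4, 3, 0, 5, 6, 10, 8, 9, 2, 11, 12, 13, 7, 14]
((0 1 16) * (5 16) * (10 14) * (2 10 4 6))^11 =(0 16 5 1)(2 10 14 4 6) =[16, 0, 10, 3, 6, 1, 2, 7, 8, 9, 14, 11, 12, 13, 4, 15, 5]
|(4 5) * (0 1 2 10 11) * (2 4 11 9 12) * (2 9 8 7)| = 20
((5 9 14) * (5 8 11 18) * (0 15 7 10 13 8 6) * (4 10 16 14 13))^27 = (0 16)(4 10)(5 8)(6 7)(9 11)(13 18)(14 15) = [16, 1, 2, 3, 10, 8, 7, 6, 5, 11, 4, 9, 12, 18, 15, 14, 0, 17, 13]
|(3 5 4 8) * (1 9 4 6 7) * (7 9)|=6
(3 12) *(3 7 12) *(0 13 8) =(0 13 8)(7 12) =[13, 1, 2, 3, 4, 5, 6, 12, 0, 9, 10, 11, 7, 8]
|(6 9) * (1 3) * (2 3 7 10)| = |(1 7 10 2 3)(6 9)| = 10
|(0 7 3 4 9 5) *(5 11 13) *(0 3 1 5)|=9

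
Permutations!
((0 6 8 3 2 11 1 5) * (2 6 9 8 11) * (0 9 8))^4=(0 11)(1 8)(3 5)(6 9)=[11, 8, 2, 5, 4, 3, 9, 7, 1, 6, 10, 0]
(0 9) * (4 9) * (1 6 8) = (0 4 9)(1 6 8) = [4, 6, 2, 3, 9, 5, 8, 7, 1, 0]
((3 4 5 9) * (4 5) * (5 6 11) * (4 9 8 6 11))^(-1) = (3 9 4 6 8 5 11) = [0, 1, 2, 9, 6, 11, 8, 7, 5, 4, 10, 3]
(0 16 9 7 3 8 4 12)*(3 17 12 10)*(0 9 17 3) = (0 16 17 12 9 7 3 8 4 10) = [16, 1, 2, 8, 10, 5, 6, 3, 4, 7, 0, 11, 9, 13, 14, 15, 17, 12]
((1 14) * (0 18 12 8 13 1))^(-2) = (0 1 8 18 14 13 12) = [1, 8, 2, 3, 4, 5, 6, 7, 18, 9, 10, 11, 0, 12, 13, 15, 16, 17, 14]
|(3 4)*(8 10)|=2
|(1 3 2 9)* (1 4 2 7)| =|(1 3 7)(2 9 4)| =3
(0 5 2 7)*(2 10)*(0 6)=(0 5 10 2 7 6)=[5, 1, 7, 3, 4, 10, 0, 6, 8, 9, 2]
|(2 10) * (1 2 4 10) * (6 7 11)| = |(1 2)(4 10)(6 7 11)| = 6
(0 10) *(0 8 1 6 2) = [10, 6, 0, 3, 4, 5, 2, 7, 1, 9, 8] = (0 10 8 1 6 2)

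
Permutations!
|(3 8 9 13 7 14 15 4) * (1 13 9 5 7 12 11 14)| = |(1 13 12 11 14 15 4 3 8 5 7)| = 11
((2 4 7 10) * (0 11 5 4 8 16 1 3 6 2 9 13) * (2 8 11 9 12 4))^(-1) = [13, 16, 5, 1, 12, 11, 3, 4, 6, 0, 7, 2, 10, 9, 14, 15, 8] = (0 13 9)(1 16 8 6 3)(2 5 11)(4 12 10 7)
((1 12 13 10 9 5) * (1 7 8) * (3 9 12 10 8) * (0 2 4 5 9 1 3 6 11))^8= [2, 12, 4, 10, 5, 7, 11, 6, 1, 9, 13, 0, 8, 3]= (0 2 4 5 7 6 11)(1 12 8)(3 10 13)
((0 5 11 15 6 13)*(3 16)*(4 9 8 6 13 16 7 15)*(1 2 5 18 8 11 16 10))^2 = [8, 5, 16, 15, 11, 3, 1, 13, 10, 4, 2, 9, 12, 18, 14, 0, 7, 17, 6] = (0 8 10 2 16 7 13 18 6 1 5 3 15)(4 11 9)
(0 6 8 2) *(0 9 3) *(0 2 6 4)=[4, 1, 9, 2, 0, 5, 8, 7, 6, 3]=(0 4)(2 9 3)(6 8)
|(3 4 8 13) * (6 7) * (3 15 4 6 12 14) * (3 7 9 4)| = |(3 6 9 4 8 13 15)(7 12 14)| = 21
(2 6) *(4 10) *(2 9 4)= [0, 1, 6, 3, 10, 5, 9, 7, 8, 4, 2]= (2 6 9 4 10)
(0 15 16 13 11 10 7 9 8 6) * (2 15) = [2, 1, 15, 3, 4, 5, 0, 9, 6, 8, 7, 10, 12, 11, 14, 16, 13] = (0 2 15 16 13 11 10 7 9 8 6)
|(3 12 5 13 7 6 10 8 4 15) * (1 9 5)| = |(1 9 5 13 7 6 10 8 4 15 3 12)| = 12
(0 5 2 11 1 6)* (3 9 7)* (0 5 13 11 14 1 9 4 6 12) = (0 13 11 9 7 3 4 6 5 2 14 1 12) = [13, 12, 14, 4, 6, 2, 5, 3, 8, 7, 10, 9, 0, 11, 1]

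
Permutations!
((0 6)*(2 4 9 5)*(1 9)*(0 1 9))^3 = (2 5 9 4) = [0, 1, 5, 3, 2, 9, 6, 7, 8, 4]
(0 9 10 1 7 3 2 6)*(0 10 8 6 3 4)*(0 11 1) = (0 9 8 6 10)(1 7 4 11)(2 3) = [9, 7, 3, 2, 11, 5, 10, 4, 6, 8, 0, 1]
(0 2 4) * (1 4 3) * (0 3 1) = (0 2 1 4 3) = [2, 4, 1, 0, 3]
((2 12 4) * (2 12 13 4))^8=(13)=[0, 1, 2, 3, 4, 5, 6, 7, 8, 9, 10, 11, 12, 13]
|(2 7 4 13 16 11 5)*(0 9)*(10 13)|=8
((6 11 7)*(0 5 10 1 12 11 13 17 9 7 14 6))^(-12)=(17)=[0, 1, 2, 3, 4, 5, 6, 7, 8, 9, 10, 11, 12, 13, 14, 15, 16, 17]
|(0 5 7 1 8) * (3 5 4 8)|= |(0 4 8)(1 3 5 7)|= 12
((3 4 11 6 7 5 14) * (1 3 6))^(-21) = [0, 11, 2, 1, 3, 7, 14, 6, 8, 9, 10, 4, 12, 13, 5] = (1 11 4 3)(5 7 6 14)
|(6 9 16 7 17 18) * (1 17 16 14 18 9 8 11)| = |(1 17 9 14 18 6 8 11)(7 16)| = 8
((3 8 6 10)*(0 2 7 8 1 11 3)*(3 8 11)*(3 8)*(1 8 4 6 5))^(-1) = (0 10 6 4 1 5 8 3 11 7 2) = [10, 5, 0, 11, 1, 8, 4, 2, 3, 9, 6, 7]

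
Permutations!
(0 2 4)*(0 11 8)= [2, 1, 4, 3, 11, 5, 6, 7, 0, 9, 10, 8]= (0 2 4 11 8)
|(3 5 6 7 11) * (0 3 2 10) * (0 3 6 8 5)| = 14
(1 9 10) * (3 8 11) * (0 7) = (0 7)(1 9 10)(3 8 11) = [7, 9, 2, 8, 4, 5, 6, 0, 11, 10, 1, 3]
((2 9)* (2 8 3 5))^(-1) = [0, 1, 5, 8, 4, 3, 6, 7, 9, 2] = (2 5 3 8 9)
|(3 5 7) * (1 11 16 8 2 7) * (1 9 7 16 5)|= |(1 11 5 9 7 3)(2 16 8)|= 6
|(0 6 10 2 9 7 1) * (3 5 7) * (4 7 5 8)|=|(0 6 10 2 9 3 8 4 7 1)|=10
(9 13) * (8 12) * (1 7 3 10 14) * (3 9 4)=(1 7 9 13 4 3 10 14)(8 12)=[0, 7, 2, 10, 3, 5, 6, 9, 12, 13, 14, 11, 8, 4, 1]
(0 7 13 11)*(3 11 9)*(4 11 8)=[7, 1, 2, 8, 11, 5, 6, 13, 4, 3, 10, 0, 12, 9]=(0 7 13 9 3 8 4 11)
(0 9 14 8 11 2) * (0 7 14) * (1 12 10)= (0 9)(1 12 10)(2 7 14 8 11)= [9, 12, 7, 3, 4, 5, 6, 14, 11, 0, 1, 2, 10, 13, 8]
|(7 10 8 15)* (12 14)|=4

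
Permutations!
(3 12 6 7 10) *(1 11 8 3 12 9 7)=(1 11 8 3 9 7 10 12 6)=[0, 11, 2, 9, 4, 5, 1, 10, 3, 7, 12, 8, 6]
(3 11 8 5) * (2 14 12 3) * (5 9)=(2 14 12 3 11 8 9 5)=[0, 1, 14, 11, 4, 2, 6, 7, 9, 5, 10, 8, 3, 13, 12]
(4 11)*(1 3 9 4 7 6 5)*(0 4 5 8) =(0 4 11 7 6 8)(1 3 9 5) =[4, 3, 2, 9, 11, 1, 8, 6, 0, 5, 10, 7]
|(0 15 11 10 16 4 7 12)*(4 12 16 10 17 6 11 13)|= 21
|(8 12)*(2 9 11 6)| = |(2 9 11 6)(8 12)| = 4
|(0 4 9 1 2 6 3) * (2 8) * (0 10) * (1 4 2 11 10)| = |(0 2 6 3 1 8 11 10)(4 9)| = 8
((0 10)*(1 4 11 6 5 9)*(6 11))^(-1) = (11)(0 10)(1 9 5 6 4) = [10, 9, 2, 3, 1, 6, 4, 7, 8, 5, 0, 11]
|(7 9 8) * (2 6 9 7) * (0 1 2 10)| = 7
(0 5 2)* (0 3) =(0 5 2 3) =[5, 1, 3, 0, 4, 2]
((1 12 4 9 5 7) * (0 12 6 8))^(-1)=[8, 7, 2, 3, 12, 9, 1, 5, 6, 4, 10, 11, 0]=(0 8 6 1 7 5 9 4 12)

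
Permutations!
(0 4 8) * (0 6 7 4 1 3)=(0 1 3)(4 8 6 7)=[1, 3, 2, 0, 8, 5, 7, 4, 6]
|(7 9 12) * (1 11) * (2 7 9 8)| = 6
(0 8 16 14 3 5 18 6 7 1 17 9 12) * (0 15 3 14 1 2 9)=(0 8 16 1 17)(2 9 12 15 3 5 18 6 7)=[8, 17, 9, 5, 4, 18, 7, 2, 16, 12, 10, 11, 15, 13, 14, 3, 1, 0, 6]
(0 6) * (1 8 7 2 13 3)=(0 6)(1 8 7 2 13 3)=[6, 8, 13, 1, 4, 5, 0, 2, 7, 9, 10, 11, 12, 3]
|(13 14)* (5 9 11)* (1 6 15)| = |(1 6 15)(5 9 11)(13 14)| = 6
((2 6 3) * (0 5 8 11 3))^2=(0 8 3 6 5 11 2)=[8, 1, 0, 6, 4, 11, 5, 7, 3, 9, 10, 2]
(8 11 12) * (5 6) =(5 6)(8 11 12) =[0, 1, 2, 3, 4, 6, 5, 7, 11, 9, 10, 12, 8]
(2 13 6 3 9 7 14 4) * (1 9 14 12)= (1 9 7 12)(2 13 6 3 14 4)= [0, 9, 13, 14, 2, 5, 3, 12, 8, 7, 10, 11, 1, 6, 4]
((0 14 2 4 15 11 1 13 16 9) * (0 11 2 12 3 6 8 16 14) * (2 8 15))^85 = (1 16 6 14 11 8 3 13 9 15 12)(2 4) = [0, 16, 4, 13, 2, 5, 14, 7, 3, 15, 10, 8, 1, 9, 11, 12, 6]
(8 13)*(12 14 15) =(8 13)(12 14 15) =[0, 1, 2, 3, 4, 5, 6, 7, 13, 9, 10, 11, 14, 8, 15, 12]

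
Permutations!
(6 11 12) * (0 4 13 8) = [4, 1, 2, 3, 13, 5, 11, 7, 0, 9, 10, 12, 6, 8] = (0 4 13 8)(6 11 12)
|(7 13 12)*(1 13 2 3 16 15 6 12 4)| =|(1 13 4)(2 3 16 15 6 12 7)| =21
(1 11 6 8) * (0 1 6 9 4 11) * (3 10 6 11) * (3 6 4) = (0 1)(3 10 4 6 8 11 9) = [1, 0, 2, 10, 6, 5, 8, 7, 11, 3, 4, 9]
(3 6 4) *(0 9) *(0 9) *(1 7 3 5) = (9)(1 7 3 6 4 5) = [0, 7, 2, 6, 5, 1, 4, 3, 8, 9]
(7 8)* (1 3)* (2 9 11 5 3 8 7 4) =(1 8 4 2 9 11 5 3) =[0, 8, 9, 1, 2, 3, 6, 7, 4, 11, 10, 5]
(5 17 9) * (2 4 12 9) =(2 4 12 9 5 17) =[0, 1, 4, 3, 12, 17, 6, 7, 8, 5, 10, 11, 9, 13, 14, 15, 16, 2]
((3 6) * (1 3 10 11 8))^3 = (1 10)(3 11)(6 8) = [0, 10, 2, 11, 4, 5, 8, 7, 6, 9, 1, 3]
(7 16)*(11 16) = (7 11 16) = [0, 1, 2, 3, 4, 5, 6, 11, 8, 9, 10, 16, 12, 13, 14, 15, 7]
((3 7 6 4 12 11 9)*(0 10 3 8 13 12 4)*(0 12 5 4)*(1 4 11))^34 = (0 3 6 1)(4 10 7 12)(5 13 8 9 11) = [3, 0, 2, 6, 10, 13, 1, 12, 9, 11, 7, 5, 4, 8]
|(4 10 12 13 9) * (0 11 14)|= |(0 11 14)(4 10 12 13 9)|= 15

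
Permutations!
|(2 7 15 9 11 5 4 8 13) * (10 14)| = |(2 7 15 9 11 5 4 8 13)(10 14)| = 18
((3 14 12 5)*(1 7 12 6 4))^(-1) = [0, 4, 2, 5, 6, 12, 14, 1, 8, 9, 10, 11, 7, 13, 3] = (1 4 6 14 3 5 12 7)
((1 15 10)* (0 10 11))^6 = [10, 15, 2, 3, 4, 5, 6, 7, 8, 9, 1, 0, 12, 13, 14, 11] = (0 10 1 15 11)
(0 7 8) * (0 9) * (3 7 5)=(0 5 3 7 8 9)=[5, 1, 2, 7, 4, 3, 6, 8, 9, 0]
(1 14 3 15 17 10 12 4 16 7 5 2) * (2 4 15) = [0, 14, 1, 2, 16, 4, 6, 5, 8, 9, 12, 11, 15, 13, 3, 17, 7, 10] = (1 14 3 2)(4 16 7 5)(10 12 15 17)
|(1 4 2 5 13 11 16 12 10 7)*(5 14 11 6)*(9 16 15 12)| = 18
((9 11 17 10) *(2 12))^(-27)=(2 12)(9 11 17 10)=[0, 1, 12, 3, 4, 5, 6, 7, 8, 11, 9, 17, 2, 13, 14, 15, 16, 10]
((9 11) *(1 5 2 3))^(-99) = (1 5 2 3)(9 11) = [0, 5, 3, 1, 4, 2, 6, 7, 8, 11, 10, 9]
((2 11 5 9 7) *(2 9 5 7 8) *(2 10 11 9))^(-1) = [0, 1, 7, 3, 4, 5, 6, 11, 9, 2, 8, 10] = (2 7 11 10 8 9)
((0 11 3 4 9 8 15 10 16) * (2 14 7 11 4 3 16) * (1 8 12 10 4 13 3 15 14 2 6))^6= (0 12 7 15 1)(3 6 16 9 14)(4 8 13 10 11)= [12, 0, 2, 6, 8, 5, 16, 15, 13, 14, 11, 4, 7, 10, 3, 1, 9]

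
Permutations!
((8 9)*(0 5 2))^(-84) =[0, 1, 2, 3, 4, 5, 6, 7, 8, 9] =(9)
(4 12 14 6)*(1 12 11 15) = (1 12 14 6 4 11 15) = [0, 12, 2, 3, 11, 5, 4, 7, 8, 9, 10, 15, 14, 13, 6, 1]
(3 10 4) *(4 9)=(3 10 9 4)=[0, 1, 2, 10, 3, 5, 6, 7, 8, 4, 9]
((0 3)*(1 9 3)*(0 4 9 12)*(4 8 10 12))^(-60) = (0 3)(1 8)(4 10)(9 12) = [3, 8, 2, 0, 10, 5, 6, 7, 1, 12, 4, 11, 9]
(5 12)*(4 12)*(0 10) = (0 10)(4 12 5) = [10, 1, 2, 3, 12, 4, 6, 7, 8, 9, 0, 11, 5]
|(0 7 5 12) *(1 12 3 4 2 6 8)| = 10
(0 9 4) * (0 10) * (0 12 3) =(0 9 4 10 12 3) =[9, 1, 2, 0, 10, 5, 6, 7, 8, 4, 12, 11, 3]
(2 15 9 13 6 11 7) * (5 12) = (2 15 9 13 6 11 7)(5 12) = [0, 1, 15, 3, 4, 12, 11, 2, 8, 13, 10, 7, 5, 6, 14, 9]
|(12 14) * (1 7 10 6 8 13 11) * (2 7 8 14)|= 12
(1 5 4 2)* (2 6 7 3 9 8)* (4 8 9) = (9)(1 5 8 2)(3 4 6 7) = [0, 5, 1, 4, 6, 8, 7, 3, 2, 9]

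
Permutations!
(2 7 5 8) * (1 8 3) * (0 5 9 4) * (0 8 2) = [5, 2, 7, 1, 8, 3, 6, 9, 0, 4] = (0 5 3 1 2 7 9 4 8)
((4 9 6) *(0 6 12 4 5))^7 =(0 6 5)(4 9 12) =[6, 1, 2, 3, 9, 0, 5, 7, 8, 12, 10, 11, 4]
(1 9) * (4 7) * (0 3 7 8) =(0 3 7 4 8)(1 9) =[3, 9, 2, 7, 8, 5, 6, 4, 0, 1]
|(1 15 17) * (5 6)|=6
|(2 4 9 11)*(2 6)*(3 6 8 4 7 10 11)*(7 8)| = |(2 8 4 9 3 6)(7 10 11)| = 6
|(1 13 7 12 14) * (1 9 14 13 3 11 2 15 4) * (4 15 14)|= |(15)(1 3 11 2 14 9 4)(7 12 13)|= 21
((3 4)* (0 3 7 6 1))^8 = (0 4 6)(1 3 7) = [4, 3, 2, 7, 6, 5, 0, 1]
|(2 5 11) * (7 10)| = |(2 5 11)(7 10)| = 6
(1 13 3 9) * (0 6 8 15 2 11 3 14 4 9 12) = (0 6 8 15 2 11 3 12)(1 13 14 4 9) = [6, 13, 11, 12, 9, 5, 8, 7, 15, 1, 10, 3, 0, 14, 4, 2]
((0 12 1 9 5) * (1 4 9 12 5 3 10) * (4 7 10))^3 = (0 5)(1 10 7 12) = [5, 10, 2, 3, 4, 0, 6, 12, 8, 9, 7, 11, 1]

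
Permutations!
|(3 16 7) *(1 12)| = 6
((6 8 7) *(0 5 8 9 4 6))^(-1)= (0 7 8 5)(4 9 6)= [7, 1, 2, 3, 9, 0, 4, 8, 5, 6]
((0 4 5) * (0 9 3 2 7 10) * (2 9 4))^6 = (0 7)(2 10) = [7, 1, 10, 3, 4, 5, 6, 0, 8, 9, 2]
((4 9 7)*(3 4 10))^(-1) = (3 10 7 9 4) = [0, 1, 2, 10, 3, 5, 6, 9, 8, 4, 7]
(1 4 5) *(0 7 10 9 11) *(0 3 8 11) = (0 7 10 9)(1 4 5)(3 8 11) = [7, 4, 2, 8, 5, 1, 6, 10, 11, 0, 9, 3]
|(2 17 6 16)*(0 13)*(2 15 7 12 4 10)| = |(0 13)(2 17 6 16 15 7 12 4 10)| = 18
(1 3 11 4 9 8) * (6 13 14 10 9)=(1 3 11 4 6 13 14 10 9 8)=[0, 3, 2, 11, 6, 5, 13, 7, 1, 8, 9, 4, 12, 14, 10]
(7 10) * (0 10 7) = (0 10) = [10, 1, 2, 3, 4, 5, 6, 7, 8, 9, 0]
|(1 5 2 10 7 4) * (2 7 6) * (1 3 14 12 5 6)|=12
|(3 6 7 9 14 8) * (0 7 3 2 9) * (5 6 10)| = 4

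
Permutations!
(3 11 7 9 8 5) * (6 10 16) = [0, 1, 2, 11, 4, 3, 10, 9, 5, 8, 16, 7, 12, 13, 14, 15, 6] = (3 11 7 9 8 5)(6 10 16)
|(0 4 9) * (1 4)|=4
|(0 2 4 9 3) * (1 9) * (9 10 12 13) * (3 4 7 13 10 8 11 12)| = 12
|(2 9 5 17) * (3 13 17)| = |(2 9 5 3 13 17)| = 6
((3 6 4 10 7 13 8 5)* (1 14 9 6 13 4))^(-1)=[0, 6, 2, 5, 7, 8, 9, 10, 13, 14, 4, 11, 12, 3, 1]=(1 6 9 14)(3 5 8 13)(4 7 10)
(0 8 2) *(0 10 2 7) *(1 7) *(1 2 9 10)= (0 8 2 1 7)(9 10)= [8, 7, 1, 3, 4, 5, 6, 0, 2, 10, 9]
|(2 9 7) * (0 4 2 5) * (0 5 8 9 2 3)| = |(0 4 3)(7 8 9)| = 3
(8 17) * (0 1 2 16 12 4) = (0 1 2 16 12 4)(8 17) = [1, 2, 16, 3, 0, 5, 6, 7, 17, 9, 10, 11, 4, 13, 14, 15, 12, 8]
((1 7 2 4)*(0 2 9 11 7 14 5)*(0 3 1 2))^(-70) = (1 5)(3 14)(7 11 9) = [0, 5, 2, 14, 4, 1, 6, 11, 8, 7, 10, 9, 12, 13, 3]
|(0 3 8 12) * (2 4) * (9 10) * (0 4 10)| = |(0 3 8 12 4 2 10 9)| = 8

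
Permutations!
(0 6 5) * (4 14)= (0 6 5)(4 14)= [6, 1, 2, 3, 14, 0, 5, 7, 8, 9, 10, 11, 12, 13, 4]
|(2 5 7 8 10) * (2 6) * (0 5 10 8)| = |(0 5 7)(2 10 6)| = 3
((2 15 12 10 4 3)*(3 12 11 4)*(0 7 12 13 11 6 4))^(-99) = (15) = [0, 1, 2, 3, 4, 5, 6, 7, 8, 9, 10, 11, 12, 13, 14, 15]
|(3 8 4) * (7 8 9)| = 5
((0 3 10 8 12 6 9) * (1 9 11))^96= (0 11 8)(1 12 3)(6 10 9)= [11, 12, 2, 1, 4, 5, 10, 7, 0, 6, 9, 8, 3]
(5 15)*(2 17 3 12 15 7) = (2 17 3 12 15 5 7) = [0, 1, 17, 12, 4, 7, 6, 2, 8, 9, 10, 11, 15, 13, 14, 5, 16, 3]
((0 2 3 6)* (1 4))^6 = [3, 1, 6, 0, 4, 5, 2] = (0 3)(2 6)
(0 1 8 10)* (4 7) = [1, 8, 2, 3, 7, 5, 6, 4, 10, 9, 0] = (0 1 8 10)(4 7)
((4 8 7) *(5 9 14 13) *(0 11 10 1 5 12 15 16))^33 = (16) = [0, 1, 2, 3, 4, 5, 6, 7, 8, 9, 10, 11, 12, 13, 14, 15, 16]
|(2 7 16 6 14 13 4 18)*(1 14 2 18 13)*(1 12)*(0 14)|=4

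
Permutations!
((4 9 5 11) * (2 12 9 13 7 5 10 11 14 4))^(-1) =(2 11 10 9 12)(4 14 5 7 13) =[0, 1, 11, 3, 14, 7, 6, 13, 8, 12, 9, 10, 2, 4, 5]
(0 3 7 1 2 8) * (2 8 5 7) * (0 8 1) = (8)(0 3 2 5 7) = [3, 1, 5, 2, 4, 7, 6, 0, 8]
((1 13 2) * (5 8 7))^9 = (13) = [0, 1, 2, 3, 4, 5, 6, 7, 8, 9, 10, 11, 12, 13]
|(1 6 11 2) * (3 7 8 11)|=|(1 6 3 7 8 11 2)|=7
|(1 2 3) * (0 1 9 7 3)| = 3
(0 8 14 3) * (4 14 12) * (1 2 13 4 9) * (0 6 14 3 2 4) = (0 8 12 9 1 4 3 6 14 2 13) = [8, 4, 13, 6, 3, 5, 14, 7, 12, 1, 10, 11, 9, 0, 2]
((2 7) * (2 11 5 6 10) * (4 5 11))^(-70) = (11)(2 4 6)(5 10 7) = [0, 1, 4, 3, 6, 10, 2, 5, 8, 9, 7, 11]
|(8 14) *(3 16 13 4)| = |(3 16 13 4)(8 14)| = 4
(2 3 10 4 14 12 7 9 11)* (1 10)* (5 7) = (1 10 4 14 12 5 7 9 11 2 3) = [0, 10, 3, 1, 14, 7, 6, 9, 8, 11, 4, 2, 5, 13, 12]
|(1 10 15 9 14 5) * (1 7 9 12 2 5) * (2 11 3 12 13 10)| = 6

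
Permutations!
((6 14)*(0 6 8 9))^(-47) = (0 8 6 9 14) = [8, 1, 2, 3, 4, 5, 9, 7, 6, 14, 10, 11, 12, 13, 0]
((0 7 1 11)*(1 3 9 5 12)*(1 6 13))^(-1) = (0 11 1 13 6 12 5 9 3 7) = [11, 13, 2, 7, 4, 9, 12, 0, 8, 3, 10, 1, 5, 6]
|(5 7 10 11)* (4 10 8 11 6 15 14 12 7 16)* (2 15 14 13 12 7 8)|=|(2 15 13 12 8 11 5 16 4 10 6 14 7)|=13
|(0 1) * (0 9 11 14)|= |(0 1 9 11 14)|= 5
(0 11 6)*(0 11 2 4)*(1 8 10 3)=(0 2 4)(1 8 10 3)(6 11)=[2, 8, 4, 1, 0, 5, 11, 7, 10, 9, 3, 6]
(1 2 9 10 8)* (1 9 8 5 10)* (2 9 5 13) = (1 9)(2 8 5 10 13) = [0, 9, 8, 3, 4, 10, 6, 7, 5, 1, 13, 11, 12, 2]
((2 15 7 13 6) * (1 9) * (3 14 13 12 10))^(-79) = (1 9)(2 7 10 14 6 15 12 3 13) = [0, 9, 7, 13, 4, 5, 15, 10, 8, 1, 14, 11, 3, 2, 6, 12]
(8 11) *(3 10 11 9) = (3 10 11 8 9) = [0, 1, 2, 10, 4, 5, 6, 7, 9, 3, 11, 8]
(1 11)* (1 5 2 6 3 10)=(1 11 5 2 6 3 10)=[0, 11, 6, 10, 4, 2, 3, 7, 8, 9, 1, 5]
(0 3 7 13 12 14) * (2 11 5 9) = (0 3 7 13 12 14)(2 11 5 9) = [3, 1, 11, 7, 4, 9, 6, 13, 8, 2, 10, 5, 14, 12, 0]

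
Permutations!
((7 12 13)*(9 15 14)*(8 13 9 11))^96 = (15) = [0, 1, 2, 3, 4, 5, 6, 7, 8, 9, 10, 11, 12, 13, 14, 15]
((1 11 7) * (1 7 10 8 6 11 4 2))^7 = [0, 4, 1, 3, 2, 5, 8, 7, 10, 9, 11, 6] = (1 4 2)(6 8 10 11)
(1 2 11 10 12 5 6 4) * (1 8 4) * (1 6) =(1 2 11 10 12 5)(4 8) =[0, 2, 11, 3, 8, 1, 6, 7, 4, 9, 12, 10, 5]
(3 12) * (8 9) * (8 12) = (3 8 9 12) = [0, 1, 2, 8, 4, 5, 6, 7, 9, 12, 10, 11, 3]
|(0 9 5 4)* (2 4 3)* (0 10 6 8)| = 9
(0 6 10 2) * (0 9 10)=[6, 1, 9, 3, 4, 5, 0, 7, 8, 10, 2]=(0 6)(2 9 10)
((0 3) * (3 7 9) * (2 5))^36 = (9) = [0, 1, 2, 3, 4, 5, 6, 7, 8, 9]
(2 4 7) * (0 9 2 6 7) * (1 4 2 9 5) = (9)(0 5 1 4)(6 7) = [5, 4, 2, 3, 0, 1, 7, 6, 8, 9]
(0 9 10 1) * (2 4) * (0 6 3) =(0 9 10 1 6 3)(2 4) =[9, 6, 4, 0, 2, 5, 3, 7, 8, 10, 1]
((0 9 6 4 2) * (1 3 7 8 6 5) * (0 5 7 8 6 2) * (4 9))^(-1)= [4, 5, 8, 1, 0, 2, 7, 9, 3, 6]= (0 4)(1 5 2 8 3)(6 7 9)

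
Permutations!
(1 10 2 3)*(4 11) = (1 10 2 3)(4 11) = [0, 10, 3, 1, 11, 5, 6, 7, 8, 9, 2, 4]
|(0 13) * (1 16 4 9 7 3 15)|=|(0 13)(1 16 4 9 7 3 15)|=14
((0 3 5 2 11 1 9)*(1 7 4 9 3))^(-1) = [9, 0, 5, 1, 7, 3, 6, 11, 8, 4, 10, 2] = (0 9 4 7 11 2 5 3 1)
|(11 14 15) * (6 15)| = |(6 15 11 14)| = 4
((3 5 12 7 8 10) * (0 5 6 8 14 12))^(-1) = (0 5)(3 10 8 6)(7 12 14) = [5, 1, 2, 10, 4, 0, 3, 12, 6, 9, 8, 11, 14, 13, 7]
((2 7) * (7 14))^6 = (14) = [0, 1, 2, 3, 4, 5, 6, 7, 8, 9, 10, 11, 12, 13, 14]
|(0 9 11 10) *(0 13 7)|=6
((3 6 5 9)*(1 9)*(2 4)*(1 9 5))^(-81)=(1 6 3 9 5)(2 4)=[0, 6, 4, 9, 2, 1, 3, 7, 8, 5]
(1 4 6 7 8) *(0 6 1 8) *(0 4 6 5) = (8)(0 5)(1 6 7 4) = [5, 6, 2, 3, 1, 0, 7, 4, 8]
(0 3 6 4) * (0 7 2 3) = (2 3 6 4 7) = [0, 1, 3, 6, 7, 5, 4, 2]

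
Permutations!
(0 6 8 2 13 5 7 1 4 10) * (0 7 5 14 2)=(0 6 8)(1 4 10 7)(2 13 14)=[6, 4, 13, 3, 10, 5, 8, 1, 0, 9, 7, 11, 12, 14, 2]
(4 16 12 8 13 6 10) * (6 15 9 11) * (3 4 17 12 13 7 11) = [0, 1, 2, 4, 16, 5, 10, 11, 7, 3, 17, 6, 8, 15, 14, 9, 13, 12] = (3 4 16 13 15 9)(6 10 17 12 8 7 11)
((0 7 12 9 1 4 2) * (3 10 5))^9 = (0 12 1 2 7 9 4) = [12, 2, 7, 3, 0, 5, 6, 9, 8, 4, 10, 11, 1]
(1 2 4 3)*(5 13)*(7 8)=(1 2 4 3)(5 13)(7 8)=[0, 2, 4, 1, 3, 13, 6, 8, 7, 9, 10, 11, 12, 5]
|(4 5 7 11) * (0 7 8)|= 6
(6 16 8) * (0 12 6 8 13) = [12, 1, 2, 3, 4, 5, 16, 7, 8, 9, 10, 11, 6, 0, 14, 15, 13] = (0 12 6 16 13)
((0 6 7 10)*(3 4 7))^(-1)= (0 10 7 4 3 6)= [10, 1, 2, 6, 3, 5, 0, 4, 8, 9, 7]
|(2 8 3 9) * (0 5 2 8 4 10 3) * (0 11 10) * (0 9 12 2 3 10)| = |(0 5 3 12 2 4 9 8 11)| = 9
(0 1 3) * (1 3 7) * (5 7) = [3, 5, 2, 0, 4, 7, 6, 1] = (0 3)(1 5 7)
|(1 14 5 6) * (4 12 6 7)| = 7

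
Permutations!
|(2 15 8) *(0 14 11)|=|(0 14 11)(2 15 8)|=3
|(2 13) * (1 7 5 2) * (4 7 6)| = 7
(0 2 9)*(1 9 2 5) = [5, 9, 2, 3, 4, 1, 6, 7, 8, 0] = (0 5 1 9)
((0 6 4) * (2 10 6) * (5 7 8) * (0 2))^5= (2 10 6 4)(5 8 7)= [0, 1, 10, 3, 2, 8, 4, 5, 7, 9, 6]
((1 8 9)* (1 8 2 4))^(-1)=[0, 4, 1, 3, 2, 5, 6, 7, 9, 8]=(1 4 2)(8 9)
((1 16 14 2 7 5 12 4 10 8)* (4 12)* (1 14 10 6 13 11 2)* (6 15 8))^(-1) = (1 14 8 15 4 5 7 2 11 13 6 10 16) = [0, 14, 11, 3, 5, 7, 10, 2, 15, 9, 16, 13, 12, 6, 8, 4, 1]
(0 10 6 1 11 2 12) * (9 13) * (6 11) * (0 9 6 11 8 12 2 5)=(0 10 8 12 9 13 6 1 11 5)=[10, 11, 2, 3, 4, 0, 1, 7, 12, 13, 8, 5, 9, 6]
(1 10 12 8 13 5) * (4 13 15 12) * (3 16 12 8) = (1 10 4 13 5)(3 16 12)(8 15) = [0, 10, 2, 16, 13, 1, 6, 7, 15, 9, 4, 11, 3, 5, 14, 8, 12]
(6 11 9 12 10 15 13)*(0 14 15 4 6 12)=[14, 1, 2, 3, 6, 5, 11, 7, 8, 0, 4, 9, 10, 12, 15, 13]=(0 14 15 13 12 10 4 6 11 9)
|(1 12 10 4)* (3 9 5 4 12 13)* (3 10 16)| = |(1 13 10 12 16 3 9 5 4)| = 9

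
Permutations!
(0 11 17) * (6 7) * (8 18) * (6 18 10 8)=(0 11 17)(6 7 18)(8 10)=[11, 1, 2, 3, 4, 5, 7, 18, 10, 9, 8, 17, 12, 13, 14, 15, 16, 0, 6]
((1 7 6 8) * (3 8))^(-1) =(1 8 3 6 7) =[0, 8, 2, 6, 4, 5, 7, 1, 3]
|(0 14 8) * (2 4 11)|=3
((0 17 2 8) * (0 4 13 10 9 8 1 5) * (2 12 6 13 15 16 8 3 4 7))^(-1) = [5, 2, 7, 9, 3, 1, 12, 8, 16, 10, 13, 11, 17, 6, 14, 4, 15, 0] = (0 5 1 2 7 8 16 15 4 3 9 10 13 6 12 17)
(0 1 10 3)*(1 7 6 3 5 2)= (0 7 6 3)(1 10 5 2)= [7, 10, 1, 0, 4, 2, 3, 6, 8, 9, 5]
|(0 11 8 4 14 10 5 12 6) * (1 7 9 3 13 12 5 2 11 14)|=|(0 14 10 2 11 8 4 1 7 9 3 13 12 6)|=14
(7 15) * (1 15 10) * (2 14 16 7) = (1 15 2 14 16 7 10) = [0, 15, 14, 3, 4, 5, 6, 10, 8, 9, 1, 11, 12, 13, 16, 2, 7]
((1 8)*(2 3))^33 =(1 8)(2 3) =[0, 8, 3, 2, 4, 5, 6, 7, 1]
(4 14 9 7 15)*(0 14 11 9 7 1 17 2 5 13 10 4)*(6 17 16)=(0 14 7 15)(1 16 6 17 2 5 13 10 4 11 9)=[14, 16, 5, 3, 11, 13, 17, 15, 8, 1, 4, 9, 12, 10, 7, 0, 6, 2]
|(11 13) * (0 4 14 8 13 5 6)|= |(0 4 14 8 13 11 5 6)|= 8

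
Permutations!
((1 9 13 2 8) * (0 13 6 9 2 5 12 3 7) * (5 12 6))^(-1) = (0 7 3 12 13)(1 8 2)(5 9 6) = [7, 8, 1, 12, 4, 9, 5, 3, 2, 6, 10, 11, 13, 0]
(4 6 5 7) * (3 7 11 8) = (3 7 4 6 5 11 8) = [0, 1, 2, 7, 6, 11, 5, 4, 3, 9, 10, 8]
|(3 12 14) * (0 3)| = 4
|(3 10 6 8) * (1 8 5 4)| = 7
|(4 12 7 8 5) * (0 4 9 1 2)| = 9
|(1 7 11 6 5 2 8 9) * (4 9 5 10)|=21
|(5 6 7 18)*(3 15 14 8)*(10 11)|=|(3 15 14 8)(5 6 7 18)(10 11)|=4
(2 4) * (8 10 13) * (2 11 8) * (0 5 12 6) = (0 5 12 6)(2 4 11 8 10 13) = [5, 1, 4, 3, 11, 12, 0, 7, 10, 9, 13, 8, 6, 2]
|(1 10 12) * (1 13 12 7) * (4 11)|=6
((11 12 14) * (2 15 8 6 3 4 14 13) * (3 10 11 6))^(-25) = [0, 1, 11, 2, 15, 5, 3, 7, 13, 9, 4, 14, 6, 10, 8, 12] = (2 11 14 8 13 10 4 15 12 6 3)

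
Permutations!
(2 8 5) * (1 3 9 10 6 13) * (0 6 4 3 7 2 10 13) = (0 6)(1 7 2 8 5 10 4 3 9 13) = [6, 7, 8, 9, 3, 10, 0, 2, 5, 13, 4, 11, 12, 1]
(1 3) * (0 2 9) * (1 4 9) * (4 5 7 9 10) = (0 2 1 3 5 7 9)(4 10) = [2, 3, 1, 5, 10, 7, 6, 9, 8, 0, 4]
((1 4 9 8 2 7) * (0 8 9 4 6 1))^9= [8, 6, 7, 3, 4, 5, 1, 0, 2, 9]= (9)(0 8 2 7)(1 6)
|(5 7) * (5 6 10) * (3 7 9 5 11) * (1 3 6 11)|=|(1 3 7 11 6 10)(5 9)|=6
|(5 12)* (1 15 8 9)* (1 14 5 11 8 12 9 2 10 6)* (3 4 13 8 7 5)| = 15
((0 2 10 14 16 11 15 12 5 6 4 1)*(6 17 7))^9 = [17, 5, 7, 3, 12, 14, 15, 11, 8, 9, 6, 0, 10, 13, 4, 2, 1, 16] = (0 17 16 1 5 14 4 12 10 6 15 2 7 11)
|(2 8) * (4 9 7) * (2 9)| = 5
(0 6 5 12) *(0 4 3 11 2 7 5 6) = (2 7 5 12 4 3 11) = [0, 1, 7, 11, 3, 12, 6, 5, 8, 9, 10, 2, 4]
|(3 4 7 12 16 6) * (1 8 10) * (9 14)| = 6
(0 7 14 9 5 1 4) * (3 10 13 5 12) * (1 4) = (0 7 14 9 12 3 10 13 5 4) = [7, 1, 2, 10, 0, 4, 6, 14, 8, 12, 13, 11, 3, 5, 9]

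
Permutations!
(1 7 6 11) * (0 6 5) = [6, 7, 2, 3, 4, 0, 11, 5, 8, 9, 10, 1] = (0 6 11 1 7 5)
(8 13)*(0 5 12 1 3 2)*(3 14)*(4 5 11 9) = (0 11 9 4 5 12 1 14 3 2)(8 13) = [11, 14, 0, 2, 5, 12, 6, 7, 13, 4, 10, 9, 1, 8, 3]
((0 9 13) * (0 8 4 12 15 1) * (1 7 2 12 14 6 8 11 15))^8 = (0 1 12 2 7 15 11 13 9) = [1, 12, 7, 3, 4, 5, 6, 15, 8, 0, 10, 13, 2, 9, 14, 11]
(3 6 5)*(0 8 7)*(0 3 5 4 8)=(3 6 4 8 7)=[0, 1, 2, 6, 8, 5, 4, 3, 7]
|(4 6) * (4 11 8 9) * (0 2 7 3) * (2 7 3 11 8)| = 20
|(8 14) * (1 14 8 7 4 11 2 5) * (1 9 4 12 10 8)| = |(1 14 7 12 10 8)(2 5 9 4 11)| = 30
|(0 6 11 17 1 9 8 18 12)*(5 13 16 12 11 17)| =|(0 6 17 1 9 8 18 11 5 13 16 12)| =12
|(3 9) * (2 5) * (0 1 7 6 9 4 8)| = |(0 1 7 6 9 3 4 8)(2 5)| = 8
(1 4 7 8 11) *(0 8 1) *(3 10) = (0 8 11)(1 4 7)(3 10) = [8, 4, 2, 10, 7, 5, 6, 1, 11, 9, 3, 0]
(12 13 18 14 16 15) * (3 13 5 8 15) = (3 13 18 14 16)(5 8 15 12) = [0, 1, 2, 13, 4, 8, 6, 7, 15, 9, 10, 11, 5, 18, 16, 12, 3, 17, 14]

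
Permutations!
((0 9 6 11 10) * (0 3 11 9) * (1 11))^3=(1 3 10 11)(6 9)=[0, 3, 2, 10, 4, 5, 9, 7, 8, 6, 11, 1]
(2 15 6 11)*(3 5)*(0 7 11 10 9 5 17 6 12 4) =(0 7 11 2 15 12 4)(3 17 6 10 9 5) =[7, 1, 15, 17, 0, 3, 10, 11, 8, 5, 9, 2, 4, 13, 14, 12, 16, 6]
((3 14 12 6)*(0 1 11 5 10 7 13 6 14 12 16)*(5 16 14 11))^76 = [16, 0, 2, 6, 4, 1, 13, 10, 8, 9, 5, 12, 3, 7, 14, 15, 11] = (0 16 11 12 3 6 13 7 10 5 1)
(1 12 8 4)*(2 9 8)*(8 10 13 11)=[0, 12, 9, 3, 1, 5, 6, 7, 4, 10, 13, 8, 2, 11]=(1 12 2 9 10 13 11 8 4)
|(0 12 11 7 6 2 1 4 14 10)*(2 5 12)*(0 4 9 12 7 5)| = 9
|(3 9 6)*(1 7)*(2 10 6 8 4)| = 14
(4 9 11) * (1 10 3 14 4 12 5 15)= (1 10 3 14 4 9 11 12 5 15)= [0, 10, 2, 14, 9, 15, 6, 7, 8, 11, 3, 12, 5, 13, 4, 1]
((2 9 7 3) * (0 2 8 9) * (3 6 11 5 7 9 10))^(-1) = (0 2)(3 10 8)(5 11 6 7) = [2, 1, 0, 10, 4, 11, 7, 5, 3, 9, 8, 6]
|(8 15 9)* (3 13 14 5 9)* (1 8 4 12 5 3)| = |(1 8 15)(3 13 14)(4 12 5 9)| = 12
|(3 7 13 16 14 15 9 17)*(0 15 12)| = 10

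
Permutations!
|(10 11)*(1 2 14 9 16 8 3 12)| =|(1 2 14 9 16 8 3 12)(10 11)| =8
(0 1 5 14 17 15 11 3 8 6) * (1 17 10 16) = (0 17 15 11 3 8 6)(1 5 14 10 16) = [17, 5, 2, 8, 4, 14, 0, 7, 6, 9, 16, 3, 12, 13, 10, 11, 1, 15]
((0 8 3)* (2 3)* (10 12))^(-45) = (0 3 2 8)(10 12) = [3, 1, 8, 2, 4, 5, 6, 7, 0, 9, 12, 11, 10]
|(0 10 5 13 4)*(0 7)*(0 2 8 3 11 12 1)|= |(0 10 5 13 4 7 2 8 3 11 12 1)|= 12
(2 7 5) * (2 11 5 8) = [0, 1, 7, 3, 4, 11, 6, 8, 2, 9, 10, 5] = (2 7 8)(5 11)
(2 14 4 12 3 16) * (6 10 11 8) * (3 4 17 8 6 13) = (2 14 17 8 13 3 16)(4 12)(6 10 11) = [0, 1, 14, 16, 12, 5, 10, 7, 13, 9, 11, 6, 4, 3, 17, 15, 2, 8]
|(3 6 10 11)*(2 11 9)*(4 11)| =|(2 4 11 3 6 10 9)| =7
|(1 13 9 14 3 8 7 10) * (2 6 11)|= |(1 13 9 14 3 8 7 10)(2 6 11)|= 24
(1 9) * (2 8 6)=(1 9)(2 8 6)=[0, 9, 8, 3, 4, 5, 2, 7, 6, 1]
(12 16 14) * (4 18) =[0, 1, 2, 3, 18, 5, 6, 7, 8, 9, 10, 11, 16, 13, 12, 15, 14, 17, 4] =(4 18)(12 16 14)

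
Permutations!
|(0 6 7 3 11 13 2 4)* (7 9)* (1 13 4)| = 21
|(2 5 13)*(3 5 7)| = 5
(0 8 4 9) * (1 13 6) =[8, 13, 2, 3, 9, 5, 1, 7, 4, 0, 10, 11, 12, 6] =(0 8 4 9)(1 13 6)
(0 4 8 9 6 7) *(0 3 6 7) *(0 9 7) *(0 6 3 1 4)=(1 4 8 7)(6 9)=[0, 4, 2, 3, 8, 5, 9, 1, 7, 6]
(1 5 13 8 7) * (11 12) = (1 5 13 8 7)(11 12) = [0, 5, 2, 3, 4, 13, 6, 1, 7, 9, 10, 12, 11, 8]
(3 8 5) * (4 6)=(3 8 5)(4 6)=[0, 1, 2, 8, 6, 3, 4, 7, 5]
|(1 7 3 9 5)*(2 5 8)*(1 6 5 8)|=4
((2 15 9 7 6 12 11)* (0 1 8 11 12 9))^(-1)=(0 15 2 11 8 1)(6 7 9)=[15, 0, 11, 3, 4, 5, 7, 9, 1, 6, 10, 8, 12, 13, 14, 2]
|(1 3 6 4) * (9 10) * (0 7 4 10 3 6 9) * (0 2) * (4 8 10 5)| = 20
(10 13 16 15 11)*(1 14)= (1 14)(10 13 16 15 11)= [0, 14, 2, 3, 4, 5, 6, 7, 8, 9, 13, 10, 12, 16, 1, 11, 15]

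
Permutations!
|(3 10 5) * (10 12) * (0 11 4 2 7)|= |(0 11 4 2 7)(3 12 10 5)|= 20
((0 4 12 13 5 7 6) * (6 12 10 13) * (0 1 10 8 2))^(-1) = (0 2 8 4)(1 6 12 7 5 13 10) = [2, 6, 8, 3, 0, 13, 12, 5, 4, 9, 1, 11, 7, 10]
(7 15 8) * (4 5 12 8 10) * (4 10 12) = [0, 1, 2, 3, 5, 4, 6, 15, 7, 9, 10, 11, 8, 13, 14, 12] = (4 5)(7 15 12 8)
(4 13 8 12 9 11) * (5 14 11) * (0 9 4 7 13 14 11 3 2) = (0 9 5 11 7 13 8 12 4 14 3 2) = [9, 1, 0, 2, 14, 11, 6, 13, 12, 5, 10, 7, 4, 8, 3]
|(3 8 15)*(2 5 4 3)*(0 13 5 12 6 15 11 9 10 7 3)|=12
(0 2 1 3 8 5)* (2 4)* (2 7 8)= (0 4 7 8 5)(1 3 2)= [4, 3, 1, 2, 7, 0, 6, 8, 5]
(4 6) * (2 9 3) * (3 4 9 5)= (2 5 3)(4 6 9)= [0, 1, 5, 2, 6, 3, 9, 7, 8, 4]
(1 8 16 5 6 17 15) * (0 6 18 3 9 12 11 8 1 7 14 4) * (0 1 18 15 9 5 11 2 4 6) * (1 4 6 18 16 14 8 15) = [0, 16, 6, 5, 4, 1, 17, 8, 14, 12, 10, 15, 2, 13, 18, 7, 11, 9, 3] = (1 16 11 15 7 8 14 18 3 5)(2 6 17 9 12)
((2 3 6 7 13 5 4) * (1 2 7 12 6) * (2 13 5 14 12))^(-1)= (1 3 2 6 12 14 13)(4 5 7)= [0, 3, 6, 2, 5, 7, 12, 4, 8, 9, 10, 11, 14, 1, 13]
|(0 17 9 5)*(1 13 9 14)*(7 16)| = 14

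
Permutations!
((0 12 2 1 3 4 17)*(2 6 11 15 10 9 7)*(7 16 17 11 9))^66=(17)(1 4 15 7)(2 3 11 10)=[0, 4, 3, 11, 15, 5, 6, 1, 8, 9, 2, 10, 12, 13, 14, 7, 16, 17]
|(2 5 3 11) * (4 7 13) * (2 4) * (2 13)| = 6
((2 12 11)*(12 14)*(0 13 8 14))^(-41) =[13, 1, 0, 3, 4, 5, 6, 7, 14, 9, 10, 2, 11, 8, 12] =(0 13 8 14 12 11 2)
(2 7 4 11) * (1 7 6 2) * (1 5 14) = (1 7 4 11 5 14)(2 6) = [0, 7, 6, 3, 11, 14, 2, 4, 8, 9, 10, 5, 12, 13, 1]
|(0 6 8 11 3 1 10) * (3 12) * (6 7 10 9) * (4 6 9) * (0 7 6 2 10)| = |(0 6 8 11 12 3 1 4 2 10 7)| = 11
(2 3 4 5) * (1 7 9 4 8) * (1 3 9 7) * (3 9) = (2 3 8 9 4 5) = [0, 1, 3, 8, 5, 2, 6, 7, 9, 4]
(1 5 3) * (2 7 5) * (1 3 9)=(1 2 7 5 9)=[0, 2, 7, 3, 4, 9, 6, 5, 8, 1]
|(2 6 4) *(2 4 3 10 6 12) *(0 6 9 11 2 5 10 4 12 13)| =|(0 6 3 4 12 5 10 9 11 2 13)| =11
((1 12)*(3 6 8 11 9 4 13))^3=(1 12)(3 11 13 8 4 6 9)=[0, 12, 2, 11, 6, 5, 9, 7, 4, 3, 10, 13, 1, 8]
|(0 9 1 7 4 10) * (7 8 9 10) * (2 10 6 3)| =|(0 6 3 2 10)(1 8 9)(4 7)| =30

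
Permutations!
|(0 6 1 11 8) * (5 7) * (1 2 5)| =8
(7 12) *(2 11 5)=[0, 1, 11, 3, 4, 2, 6, 12, 8, 9, 10, 5, 7]=(2 11 5)(7 12)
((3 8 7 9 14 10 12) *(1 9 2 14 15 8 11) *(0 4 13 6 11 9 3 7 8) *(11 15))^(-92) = (0 6 4 15 13)(2 12 14 7 10) = [6, 1, 12, 3, 15, 5, 4, 10, 8, 9, 2, 11, 14, 0, 7, 13]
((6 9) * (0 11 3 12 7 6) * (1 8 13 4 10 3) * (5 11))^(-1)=(0 9 6 7 12 3 10 4 13 8 1 11 5)=[9, 11, 2, 10, 13, 0, 7, 12, 1, 6, 4, 5, 3, 8]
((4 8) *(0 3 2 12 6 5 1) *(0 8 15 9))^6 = (0 1 3 8 2 4 12 15 6 9 5) = [1, 3, 4, 8, 12, 0, 9, 7, 2, 5, 10, 11, 15, 13, 14, 6]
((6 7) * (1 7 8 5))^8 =(1 8 7 5 6) =[0, 8, 2, 3, 4, 6, 1, 5, 7]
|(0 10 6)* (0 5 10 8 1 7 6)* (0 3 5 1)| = 6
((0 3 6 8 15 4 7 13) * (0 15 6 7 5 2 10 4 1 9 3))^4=(1 13 3)(7 9 15)=[0, 13, 2, 1, 4, 5, 6, 9, 8, 15, 10, 11, 12, 3, 14, 7]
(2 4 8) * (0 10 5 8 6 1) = (0 10 5 8 2 4 6 1) = [10, 0, 4, 3, 6, 8, 1, 7, 2, 9, 5]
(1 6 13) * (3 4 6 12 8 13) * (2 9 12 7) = (1 7 2 9 12 8 13)(3 4 6) = [0, 7, 9, 4, 6, 5, 3, 2, 13, 12, 10, 11, 8, 1]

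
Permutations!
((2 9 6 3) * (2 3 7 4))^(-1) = (2 4 7 6 9) = [0, 1, 4, 3, 7, 5, 9, 6, 8, 2]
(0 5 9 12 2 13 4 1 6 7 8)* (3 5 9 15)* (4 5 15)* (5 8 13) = (0 9 12 2 5 4 1 6 7 13 8)(3 15) = [9, 6, 5, 15, 1, 4, 7, 13, 0, 12, 10, 11, 2, 8, 14, 3]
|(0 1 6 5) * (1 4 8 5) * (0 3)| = |(0 4 8 5 3)(1 6)| = 10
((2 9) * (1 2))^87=(9)=[0, 1, 2, 3, 4, 5, 6, 7, 8, 9]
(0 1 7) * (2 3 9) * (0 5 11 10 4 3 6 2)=(0 1 7 5 11 10 4 3 9)(2 6)=[1, 7, 6, 9, 3, 11, 2, 5, 8, 0, 4, 10]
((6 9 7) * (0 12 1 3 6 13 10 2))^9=[2, 12, 10, 1, 4, 5, 3, 9, 8, 6, 13, 11, 0, 7]=(0 2 10 13 7 9 6 3 1 12)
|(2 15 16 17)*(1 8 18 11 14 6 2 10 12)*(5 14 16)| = 40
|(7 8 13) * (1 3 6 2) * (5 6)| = |(1 3 5 6 2)(7 8 13)| = 15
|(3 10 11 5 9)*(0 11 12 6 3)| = 4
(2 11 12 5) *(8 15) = [0, 1, 11, 3, 4, 2, 6, 7, 15, 9, 10, 12, 5, 13, 14, 8] = (2 11 12 5)(8 15)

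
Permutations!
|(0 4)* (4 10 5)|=4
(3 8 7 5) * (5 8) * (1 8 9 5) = (1 8 7 9 5 3) = [0, 8, 2, 1, 4, 3, 6, 9, 7, 5]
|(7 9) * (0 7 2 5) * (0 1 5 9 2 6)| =|(0 7 2 9 6)(1 5)| =10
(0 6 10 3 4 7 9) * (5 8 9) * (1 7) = (0 6 10 3 4 1 7 5 8 9) = [6, 7, 2, 4, 1, 8, 10, 5, 9, 0, 3]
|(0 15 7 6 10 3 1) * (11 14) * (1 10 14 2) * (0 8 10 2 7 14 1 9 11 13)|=|(0 15 14 13)(1 8 10 3 2 9 11 7 6)|=36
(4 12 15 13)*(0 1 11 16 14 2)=[1, 11, 0, 3, 12, 5, 6, 7, 8, 9, 10, 16, 15, 4, 2, 13, 14]=(0 1 11 16 14 2)(4 12 15 13)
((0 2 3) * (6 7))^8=(7)(0 3 2)=[3, 1, 0, 2, 4, 5, 6, 7]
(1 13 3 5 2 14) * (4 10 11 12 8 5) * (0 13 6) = [13, 6, 14, 4, 10, 2, 0, 7, 5, 9, 11, 12, 8, 3, 1] = (0 13 3 4 10 11 12 8 5 2 14 1 6)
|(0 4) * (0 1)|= 3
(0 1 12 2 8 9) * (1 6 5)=(0 6 5 1 12 2 8 9)=[6, 12, 8, 3, 4, 1, 5, 7, 9, 0, 10, 11, 2]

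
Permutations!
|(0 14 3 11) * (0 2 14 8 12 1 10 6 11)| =|(0 8 12 1 10 6 11 2 14 3)| =10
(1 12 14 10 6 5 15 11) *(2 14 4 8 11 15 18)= (1 12 4 8 11)(2 14 10 6 5 18)= [0, 12, 14, 3, 8, 18, 5, 7, 11, 9, 6, 1, 4, 13, 10, 15, 16, 17, 2]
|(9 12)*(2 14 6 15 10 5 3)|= 14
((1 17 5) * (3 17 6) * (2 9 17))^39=(1 9 6 17 3 5 2)=[0, 9, 1, 5, 4, 2, 17, 7, 8, 6, 10, 11, 12, 13, 14, 15, 16, 3]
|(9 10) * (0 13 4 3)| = 4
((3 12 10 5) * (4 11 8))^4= [0, 1, 2, 3, 11, 5, 6, 7, 4, 9, 10, 8, 12]= (12)(4 11 8)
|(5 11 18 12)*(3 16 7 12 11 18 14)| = 8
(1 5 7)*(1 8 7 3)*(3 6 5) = [0, 3, 2, 1, 4, 6, 5, 8, 7] = (1 3)(5 6)(7 8)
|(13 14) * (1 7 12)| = 6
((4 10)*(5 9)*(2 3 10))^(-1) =(2 4 10 3)(5 9) =[0, 1, 4, 2, 10, 9, 6, 7, 8, 5, 3]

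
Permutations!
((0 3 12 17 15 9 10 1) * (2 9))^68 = [2, 15, 3, 9, 4, 5, 6, 7, 8, 12, 17, 11, 10, 13, 14, 0, 16, 1] = (0 2 3 9 12 10 17 1 15)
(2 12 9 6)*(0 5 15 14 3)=(0 5 15 14 3)(2 12 9 6)=[5, 1, 12, 0, 4, 15, 2, 7, 8, 6, 10, 11, 9, 13, 3, 14]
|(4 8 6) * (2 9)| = |(2 9)(4 8 6)| = 6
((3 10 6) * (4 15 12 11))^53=(3 6 10)(4 15 12 11)=[0, 1, 2, 6, 15, 5, 10, 7, 8, 9, 3, 4, 11, 13, 14, 12]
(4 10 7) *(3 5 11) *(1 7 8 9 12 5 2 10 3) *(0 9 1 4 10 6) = [9, 7, 6, 2, 3, 11, 0, 10, 1, 12, 8, 4, 5] = (0 9 12 5 11 4 3 2 6)(1 7 10 8)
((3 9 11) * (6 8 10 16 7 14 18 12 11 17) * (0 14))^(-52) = (18) = [0, 1, 2, 3, 4, 5, 6, 7, 8, 9, 10, 11, 12, 13, 14, 15, 16, 17, 18]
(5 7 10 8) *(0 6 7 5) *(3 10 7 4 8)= [6, 1, 2, 10, 8, 5, 4, 7, 0, 9, 3]= (0 6 4 8)(3 10)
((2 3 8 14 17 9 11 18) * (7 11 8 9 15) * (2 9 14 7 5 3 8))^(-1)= (2 9 18 11 7 8)(3 5 15 17 14)= [0, 1, 9, 5, 4, 15, 6, 8, 2, 18, 10, 7, 12, 13, 3, 17, 16, 14, 11]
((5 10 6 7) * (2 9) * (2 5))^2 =[0, 1, 5, 3, 4, 6, 2, 9, 8, 10, 7] =(2 5 6)(7 9 10)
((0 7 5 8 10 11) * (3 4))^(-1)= (0 11 10 8 5 7)(3 4)= [11, 1, 2, 4, 3, 7, 6, 0, 5, 9, 8, 10]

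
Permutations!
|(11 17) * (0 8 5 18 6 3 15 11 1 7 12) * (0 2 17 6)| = |(0 8 5 18)(1 7 12 2 17)(3 15 11 6)| = 20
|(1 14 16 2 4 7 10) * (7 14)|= 12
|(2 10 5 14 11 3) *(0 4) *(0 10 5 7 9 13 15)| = |(0 4 10 7 9 13 15)(2 5 14 11 3)| = 35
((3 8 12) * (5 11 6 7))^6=(12)(5 6)(7 11)=[0, 1, 2, 3, 4, 6, 5, 11, 8, 9, 10, 7, 12]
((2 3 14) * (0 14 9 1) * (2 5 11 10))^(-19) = [1, 9, 10, 2, 4, 14, 6, 7, 8, 3, 11, 5, 12, 13, 0] = (0 1 9 3 2 10 11 5 14)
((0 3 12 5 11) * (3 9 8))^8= [9, 1, 2, 12, 4, 11, 6, 7, 3, 8, 10, 0, 5]= (0 9 8 3 12 5 11)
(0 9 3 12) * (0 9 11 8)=[11, 1, 2, 12, 4, 5, 6, 7, 0, 3, 10, 8, 9]=(0 11 8)(3 12 9)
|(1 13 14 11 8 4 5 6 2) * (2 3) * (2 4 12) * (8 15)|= |(1 13 14 11 15 8 12 2)(3 4 5 6)|= 8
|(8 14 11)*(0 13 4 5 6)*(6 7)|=6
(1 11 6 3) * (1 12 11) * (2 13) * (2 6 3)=(2 13 6)(3 12 11)=[0, 1, 13, 12, 4, 5, 2, 7, 8, 9, 10, 3, 11, 6]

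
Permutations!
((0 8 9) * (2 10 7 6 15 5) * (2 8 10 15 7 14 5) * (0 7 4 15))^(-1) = (0 2 15 4 6 7 9 8 5 14 10) = [2, 1, 15, 3, 6, 14, 7, 9, 5, 8, 0, 11, 12, 13, 10, 4]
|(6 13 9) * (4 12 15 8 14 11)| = 6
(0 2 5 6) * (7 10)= [2, 1, 5, 3, 4, 6, 0, 10, 8, 9, 7]= (0 2 5 6)(7 10)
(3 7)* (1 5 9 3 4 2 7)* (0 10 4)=(0 10 4 2 7)(1 5 9 3)=[10, 5, 7, 1, 2, 9, 6, 0, 8, 3, 4]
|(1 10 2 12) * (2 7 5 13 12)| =|(1 10 7 5 13 12)| =6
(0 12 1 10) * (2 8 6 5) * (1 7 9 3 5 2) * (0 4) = [12, 10, 8, 5, 0, 1, 2, 9, 6, 3, 4, 11, 7] = (0 12 7 9 3 5 1 10 4)(2 8 6)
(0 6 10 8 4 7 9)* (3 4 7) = (0 6 10 8 7 9)(3 4) = [6, 1, 2, 4, 3, 5, 10, 9, 7, 0, 8]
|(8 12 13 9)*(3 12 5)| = 6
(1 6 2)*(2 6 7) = [0, 7, 1, 3, 4, 5, 6, 2] = (1 7 2)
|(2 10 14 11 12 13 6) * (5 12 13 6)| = |(2 10 14 11 13 5 12 6)| = 8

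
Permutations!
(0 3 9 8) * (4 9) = [3, 1, 2, 4, 9, 5, 6, 7, 0, 8] = (0 3 4 9 8)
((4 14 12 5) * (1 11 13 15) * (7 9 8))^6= (1 13)(4 12)(5 14)(11 15)= [0, 13, 2, 3, 12, 14, 6, 7, 8, 9, 10, 15, 4, 1, 5, 11]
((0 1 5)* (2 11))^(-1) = (0 5 1)(2 11) = [5, 0, 11, 3, 4, 1, 6, 7, 8, 9, 10, 2]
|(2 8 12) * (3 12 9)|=|(2 8 9 3 12)|=5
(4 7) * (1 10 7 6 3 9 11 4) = [0, 10, 2, 9, 6, 5, 3, 1, 8, 11, 7, 4] = (1 10 7)(3 9 11 4 6)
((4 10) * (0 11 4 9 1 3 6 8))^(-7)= [4, 6, 2, 8, 9, 5, 0, 7, 11, 3, 1, 10]= (0 4 9 3 8 11 10 1 6)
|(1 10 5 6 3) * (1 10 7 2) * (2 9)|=4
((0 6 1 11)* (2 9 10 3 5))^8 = (11)(2 3 9 5 10) = [0, 1, 3, 9, 4, 10, 6, 7, 8, 5, 2, 11]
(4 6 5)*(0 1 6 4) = (0 1 6 5) = [1, 6, 2, 3, 4, 0, 5]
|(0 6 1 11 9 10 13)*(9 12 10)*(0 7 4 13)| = |(0 6 1 11 12 10)(4 13 7)| = 6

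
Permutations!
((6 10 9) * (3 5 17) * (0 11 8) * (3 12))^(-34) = (0 8 11)(3 17)(5 12)(6 9 10) = [8, 1, 2, 17, 4, 12, 9, 7, 11, 10, 6, 0, 5, 13, 14, 15, 16, 3]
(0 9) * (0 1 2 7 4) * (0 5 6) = (0 9 1 2 7 4 5 6) = [9, 2, 7, 3, 5, 6, 0, 4, 8, 1]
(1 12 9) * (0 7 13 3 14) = (0 7 13 3 14)(1 12 9) = [7, 12, 2, 14, 4, 5, 6, 13, 8, 1, 10, 11, 9, 3, 0]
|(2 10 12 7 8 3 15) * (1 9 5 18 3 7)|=|(1 9 5 18 3 15 2 10 12)(7 8)|=18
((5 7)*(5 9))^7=(5 7 9)=[0, 1, 2, 3, 4, 7, 6, 9, 8, 5]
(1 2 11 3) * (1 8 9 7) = [0, 2, 11, 8, 4, 5, 6, 1, 9, 7, 10, 3] = (1 2 11 3 8 9 7)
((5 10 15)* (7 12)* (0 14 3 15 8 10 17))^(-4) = (0 3 5)(14 15 17) = [3, 1, 2, 5, 4, 0, 6, 7, 8, 9, 10, 11, 12, 13, 15, 17, 16, 14]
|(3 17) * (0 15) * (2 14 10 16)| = |(0 15)(2 14 10 16)(3 17)| = 4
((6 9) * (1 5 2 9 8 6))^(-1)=(1 9 2 5)(6 8)=[0, 9, 5, 3, 4, 1, 8, 7, 6, 2]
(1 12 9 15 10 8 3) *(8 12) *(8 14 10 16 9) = [0, 14, 2, 1, 4, 5, 6, 7, 3, 15, 12, 11, 8, 13, 10, 16, 9] = (1 14 10 12 8 3)(9 15 16)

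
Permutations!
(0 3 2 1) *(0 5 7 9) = [3, 5, 1, 2, 4, 7, 6, 9, 8, 0] = (0 3 2 1 5 7 9)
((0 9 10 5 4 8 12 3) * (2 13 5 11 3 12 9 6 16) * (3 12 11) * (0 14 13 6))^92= (2 16 6)(3 4)(5 10)(8 14)(9 13)= [0, 1, 16, 4, 3, 10, 2, 7, 14, 13, 5, 11, 12, 9, 8, 15, 6]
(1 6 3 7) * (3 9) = (1 6 9 3 7) = [0, 6, 2, 7, 4, 5, 9, 1, 8, 3]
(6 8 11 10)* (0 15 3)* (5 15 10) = (0 10 6 8 11 5 15 3) = [10, 1, 2, 0, 4, 15, 8, 7, 11, 9, 6, 5, 12, 13, 14, 3]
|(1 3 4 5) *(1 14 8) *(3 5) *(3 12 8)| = |(1 5 14 3 4 12 8)| = 7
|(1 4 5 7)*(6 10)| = 4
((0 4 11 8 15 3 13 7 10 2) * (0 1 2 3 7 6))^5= [7, 2, 1, 11, 10, 5, 15, 0, 13, 9, 4, 3, 12, 8, 14, 6]= (0 7)(1 2)(3 11)(4 10)(6 15)(8 13)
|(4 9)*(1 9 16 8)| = 5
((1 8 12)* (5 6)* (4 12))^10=(1 4)(8 12)=[0, 4, 2, 3, 1, 5, 6, 7, 12, 9, 10, 11, 8]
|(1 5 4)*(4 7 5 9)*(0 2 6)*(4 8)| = |(0 2 6)(1 9 8 4)(5 7)| = 12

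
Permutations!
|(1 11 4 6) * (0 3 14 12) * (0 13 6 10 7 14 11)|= |(0 3 11 4 10 7 14 12 13 6 1)|= 11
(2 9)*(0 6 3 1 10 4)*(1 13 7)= (0 6 3 13 7 1 10 4)(2 9)= [6, 10, 9, 13, 0, 5, 3, 1, 8, 2, 4, 11, 12, 7]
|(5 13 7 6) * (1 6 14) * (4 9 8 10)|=|(1 6 5 13 7 14)(4 9 8 10)|=12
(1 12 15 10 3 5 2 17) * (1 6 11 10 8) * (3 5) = (1 12 15 8)(2 17 6 11 10 5) = [0, 12, 17, 3, 4, 2, 11, 7, 1, 9, 5, 10, 15, 13, 14, 8, 16, 6]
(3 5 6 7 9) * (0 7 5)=(0 7 9 3)(5 6)=[7, 1, 2, 0, 4, 6, 5, 9, 8, 3]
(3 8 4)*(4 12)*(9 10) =[0, 1, 2, 8, 3, 5, 6, 7, 12, 10, 9, 11, 4] =(3 8 12 4)(9 10)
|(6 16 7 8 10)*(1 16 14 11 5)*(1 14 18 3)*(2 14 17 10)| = 13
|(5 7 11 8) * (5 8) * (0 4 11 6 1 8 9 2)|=|(0 4 11 5 7 6 1 8 9 2)|=10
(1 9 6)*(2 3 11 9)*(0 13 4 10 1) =(0 13 4 10 1 2 3 11 9 6) =[13, 2, 3, 11, 10, 5, 0, 7, 8, 6, 1, 9, 12, 4]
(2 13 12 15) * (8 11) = (2 13 12 15)(8 11) = [0, 1, 13, 3, 4, 5, 6, 7, 11, 9, 10, 8, 15, 12, 14, 2]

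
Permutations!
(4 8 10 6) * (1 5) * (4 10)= (1 5)(4 8)(6 10)= [0, 5, 2, 3, 8, 1, 10, 7, 4, 9, 6]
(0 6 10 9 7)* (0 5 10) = (0 6)(5 10 9 7) = [6, 1, 2, 3, 4, 10, 0, 5, 8, 7, 9]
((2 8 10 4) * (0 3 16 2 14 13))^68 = [10, 1, 13, 4, 16, 5, 6, 7, 0, 9, 3, 11, 12, 8, 2, 15, 14] = (0 10 3 4 16 14 2 13 8)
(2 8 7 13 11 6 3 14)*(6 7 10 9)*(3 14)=(2 8 10 9 6 14)(7 13 11)=[0, 1, 8, 3, 4, 5, 14, 13, 10, 6, 9, 7, 12, 11, 2]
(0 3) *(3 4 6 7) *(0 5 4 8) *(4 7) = [8, 1, 2, 5, 6, 7, 4, 3, 0] = (0 8)(3 5 7)(4 6)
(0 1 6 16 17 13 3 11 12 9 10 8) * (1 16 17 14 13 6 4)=(0 16 14 13 3 11 12 9 10 8)(1 4)(6 17)=[16, 4, 2, 11, 1, 5, 17, 7, 0, 10, 8, 12, 9, 3, 13, 15, 14, 6]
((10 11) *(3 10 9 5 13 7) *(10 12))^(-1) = [0, 1, 2, 7, 4, 9, 6, 13, 8, 11, 12, 10, 3, 5] = (3 7 13 5 9 11 10 12)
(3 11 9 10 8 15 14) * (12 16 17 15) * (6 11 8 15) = [0, 1, 2, 8, 4, 5, 11, 7, 12, 10, 15, 9, 16, 13, 3, 14, 17, 6] = (3 8 12 16 17 6 11 9 10 15 14)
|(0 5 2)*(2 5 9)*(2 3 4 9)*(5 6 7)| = |(0 2)(3 4 9)(5 6 7)| = 6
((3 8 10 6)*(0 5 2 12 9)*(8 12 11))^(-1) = (0 9 12 3 6 10 8 11 2 5) = [9, 1, 5, 6, 4, 0, 10, 7, 11, 12, 8, 2, 3]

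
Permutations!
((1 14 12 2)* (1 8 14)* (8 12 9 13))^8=(14)=[0, 1, 2, 3, 4, 5, 6, 7, 8, 9, 10, 11, 12, 13, 14]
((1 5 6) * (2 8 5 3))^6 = (8) = [0, 1, 2, 3, 4, 5, 6, 7, 8]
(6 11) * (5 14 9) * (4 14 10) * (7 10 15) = (4 14 9 5 15 7 10)(6 11) = [0, 1, 2, 3, 14, 15, 11, 10, 8, 5, 4, 6, 12, 13, 9, 7]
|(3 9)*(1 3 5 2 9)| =6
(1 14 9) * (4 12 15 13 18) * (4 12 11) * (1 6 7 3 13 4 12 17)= (1 14 9 6 7 3 13 18 17)(4 11 12 15)= [0, 14, 2, 13, 11, 5, 7, 3, 8, 6, 10, 12, 15, 18, 9, 4, 16, 1, 17]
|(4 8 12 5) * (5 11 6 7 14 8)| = 6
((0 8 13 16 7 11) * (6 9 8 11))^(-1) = (0 11)(6 7 16 13 8 9) = [11, 1, 2, 3, 4, 5, 7, 16, 9, 6, 10, 0, 12, 8, 14, 15, 13]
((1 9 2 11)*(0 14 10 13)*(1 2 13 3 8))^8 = (14) = [0, 1, 2, 3, 4, 5, 6, 7, 8, 9, 10, 11, 12, 13, 14]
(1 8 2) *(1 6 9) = [0, 8, 6, 3, 4, 5, 9, 7, 2, 1] = (1 8 2 6 9)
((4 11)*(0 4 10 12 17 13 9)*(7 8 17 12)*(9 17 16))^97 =(0 4 11 10 7 8 16 9)(13 17) =[4, 1, 2, 3, 11, 5, 6, 8, 16, 0, 7, 10, 12, 17, 14, 15, 9, 13]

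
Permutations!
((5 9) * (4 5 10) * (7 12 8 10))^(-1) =(4 10 8 12 7 9 5) =[0, 1, 2, 3, 10, 4, 6, 9, 12, 5, 8, 11, 7]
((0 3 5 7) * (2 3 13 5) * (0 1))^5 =[0, 1, 3, 2, 4, 5, 6, 7, 8, 9, 10, 11, 12, 13] =(13)(2 3)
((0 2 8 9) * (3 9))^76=(0 2 8 3 9)=[2, 1, 8, 9, 4, 5, 6, 7, 3, 0]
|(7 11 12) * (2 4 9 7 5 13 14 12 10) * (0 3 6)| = 12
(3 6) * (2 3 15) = (2 3 6 15) = [0, 1, 3, 6, 4, 5, 15, 7, 8, 9, 10, 11, 12, 13, 14, 2]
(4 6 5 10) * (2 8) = (2 8)(4 6 5 10) = [0, 1, 8, 3, 6, 10, 5, 7, 2, 9, 4]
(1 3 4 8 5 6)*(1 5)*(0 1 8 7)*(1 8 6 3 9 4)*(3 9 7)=(0 8 6 5 9 4 3 1 7)=[8, 7, 2, 1, 3, 9, 5, 0, 6, 4]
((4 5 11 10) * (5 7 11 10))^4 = (4 10 5 11 7) = [0, 1, 2, 3, 10, 11, 6, 4, 8, 9, 5, 7]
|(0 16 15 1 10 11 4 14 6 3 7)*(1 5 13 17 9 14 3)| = |(0 16 15 5 13 17 9 14 6 1 10 11 4 3 7)| = 15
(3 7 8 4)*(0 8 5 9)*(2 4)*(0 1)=[8, 0, 4, 7, 3, 9, 6, 5, 2, 1]=(0 8 2 4 3 7 5 9 1)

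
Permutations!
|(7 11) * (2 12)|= |(2 12)(7 11)|= 2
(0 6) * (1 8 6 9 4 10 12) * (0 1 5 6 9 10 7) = (0 10 12 5 6 1 8 9 4 7) = [10, 8, 2, 3, 7, 6, 1, 0, 9, 4, 12, 11, 5]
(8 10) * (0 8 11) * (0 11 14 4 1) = (0 8 10 14 4 1) = [8, 0, 2, 3, 1, 5, 6, 7, 10, 9, 14, 11, 12, 13, 4]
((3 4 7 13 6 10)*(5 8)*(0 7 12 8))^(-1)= (0 5 8 12 4 3 10 6 13 7)= [5, 1, 2, 10, 3, 8, 13, 0, 12, 9, 6, 11, 4, 7]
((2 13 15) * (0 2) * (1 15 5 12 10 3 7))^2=[13, 0, 5, 1, 4, 10, 6, 15, 8, 9, 7, 11, 3, 12, 14, 2]=(0 13 12 3 1)(2 5 10 7 15)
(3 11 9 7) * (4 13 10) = [0, 1, 2, 11, 13, 5, 6, 3, 8, 7, 4, 9, 12, 10] = (3 11 9 7)(4 13 10)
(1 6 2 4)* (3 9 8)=(1 6 2 4)(3 9 8)=[0, 6, 4, 9, 1, 5, 2, 7, 3, 8]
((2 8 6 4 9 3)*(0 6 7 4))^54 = (9) = [0, 1, 2, 3, 4, 5, 6, 7, 8, 9]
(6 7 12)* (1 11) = [0, 11, 2, 3, 4, 5, 7, 12, 8, 9, 10, 1, 6] = (1 11)(6 7 12)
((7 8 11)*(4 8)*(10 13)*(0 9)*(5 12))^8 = (13) = [0, 1, 2, 3, 4, 5, 6, 7, 8, 9, 10, 11, 12, 13]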